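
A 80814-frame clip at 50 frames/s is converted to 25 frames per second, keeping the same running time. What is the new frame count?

40407 frames

Target frames = source frames × (target rate / source rate) = 80814 × (25)/(50) = 80814 × 1/2 = 40407.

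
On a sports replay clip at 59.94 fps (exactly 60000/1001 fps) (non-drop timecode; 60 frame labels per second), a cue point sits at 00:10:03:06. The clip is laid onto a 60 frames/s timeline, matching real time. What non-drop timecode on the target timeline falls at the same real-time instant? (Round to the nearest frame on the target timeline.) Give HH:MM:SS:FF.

Source frame index: (0×3600 + 10×60 + 3) × 60 + 6 = 36186.
Real time: 36186 / (60000/1001) = 6037031/10000 s.
Target frame: (6037031/10000) × (60) = 18111093/500 ≈ 36222.186 → 36222.
At 60 labels/s: frame 36222 → 00:10:03:42.

00:10:03:42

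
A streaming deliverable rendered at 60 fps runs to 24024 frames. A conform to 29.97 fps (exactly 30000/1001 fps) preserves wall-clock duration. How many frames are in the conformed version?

12000 frames

Target frames = source frames × (target rate / source rate) = 24024 × (30000/1001)/(60) = 24024 × 500/1001 = 12000.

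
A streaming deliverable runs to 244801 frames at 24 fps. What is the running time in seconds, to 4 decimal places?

Running time = 244801 × 1/24 = 244801/24 s ≈ 10200.0417 s.

10200.0417 seconds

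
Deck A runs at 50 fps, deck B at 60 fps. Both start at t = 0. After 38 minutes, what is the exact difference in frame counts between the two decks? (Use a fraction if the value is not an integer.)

22800 frames

38 min = 2280 s.
A emits 50 × 2280 = 114000 frames; B emits 60 × 2280 = 136800.
Difference = 22800 frames; B is ahead of A.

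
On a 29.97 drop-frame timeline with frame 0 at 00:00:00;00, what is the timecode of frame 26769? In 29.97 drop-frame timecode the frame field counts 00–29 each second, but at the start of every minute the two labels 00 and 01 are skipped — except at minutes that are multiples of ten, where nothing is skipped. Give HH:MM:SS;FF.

00:14:53;05

Each 10-minute DF block holds 10 × 60 × 30 − 9 × 2 = 17982 frames. 26769 ÷ 17982 → 1 full block, remainder 8787.
Within the partial block the first minute is 1800 frames and each further minute 1798, so 4 further minute boundaries passed. Total skipped labels = 18 × 1 + 2 × 4 = 26.
Non-drop label index = 26769 + 26 = 26795; at 30 labels/s that is 00:14:53:05, i.e. DF 00:14:53;05.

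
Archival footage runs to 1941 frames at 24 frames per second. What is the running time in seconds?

Running time = 1941 / (24) = 80.875 s.

80.875 seconds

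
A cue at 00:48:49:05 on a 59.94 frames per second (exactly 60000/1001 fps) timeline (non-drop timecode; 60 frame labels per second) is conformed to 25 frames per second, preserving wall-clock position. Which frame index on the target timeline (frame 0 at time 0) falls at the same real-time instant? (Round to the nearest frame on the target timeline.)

frame 73300

Source frame index: (0×3600 + 48×60 + 49) × 60 + 5 = 175745.
Real time: 175745 / (60000/1001) = 35184149/12000 s.
Target frame: (35184149/12000) × (25) = 35184149/480 ≈ 73300.310 → 73300.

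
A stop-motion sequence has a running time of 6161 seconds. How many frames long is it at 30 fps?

Frames = 6161 × 30 = 184830.

184830 frames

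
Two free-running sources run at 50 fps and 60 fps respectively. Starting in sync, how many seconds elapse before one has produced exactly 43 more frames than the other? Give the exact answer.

The gap grows by |60 − 50| = 10 frames per second.
Time for a 43-frame gap: 43 ÷ (10) = 4.3 s.

4.3 seconds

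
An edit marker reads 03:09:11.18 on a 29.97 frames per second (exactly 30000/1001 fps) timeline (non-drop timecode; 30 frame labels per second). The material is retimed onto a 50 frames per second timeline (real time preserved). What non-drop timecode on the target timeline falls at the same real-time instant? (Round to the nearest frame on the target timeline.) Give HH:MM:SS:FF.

03:09:22:48

Source frame index: (3×3600 + 9×60 + 11) × 30 + 18 = 340548.
Real time: 340548 / (30000/1001) = 28407379/2500 s.
Target frame: (28407379/2500) × (50) = 28407379/50 ≈ 568147.580 → 568148.
At 50 labels/s: frame 568148 → 03:09:22:48.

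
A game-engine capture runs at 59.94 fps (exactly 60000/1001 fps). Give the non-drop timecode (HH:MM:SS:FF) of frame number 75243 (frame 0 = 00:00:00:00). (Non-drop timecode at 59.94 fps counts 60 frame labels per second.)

00:20:54:03

75243 ÷ 60 = 1254 full seconds, remainder 3 frames.
1254 s = 0 h 20 min 54 s.
Timecode: 00:20:54:03.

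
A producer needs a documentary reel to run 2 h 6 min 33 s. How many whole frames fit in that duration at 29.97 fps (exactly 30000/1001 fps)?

227562 frames

2 h 6 min 33 s = 7593 s.
Frames = 7593 × 30000/1001 = 227790000/1001 ≈ 227562.4376.
Complete frames: 227562.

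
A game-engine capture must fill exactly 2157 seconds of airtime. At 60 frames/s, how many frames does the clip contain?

129420 frames

Frames = 2157 × 60 = 129420.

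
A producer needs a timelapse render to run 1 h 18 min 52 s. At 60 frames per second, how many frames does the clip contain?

283920 frames

1 h 18 min 52 s = 4732 s.
Frames = 4732 × 60 = 283920.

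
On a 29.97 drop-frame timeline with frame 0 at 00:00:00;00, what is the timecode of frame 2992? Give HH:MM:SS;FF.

Ten DF minutes hold 17982 frames, so frame 2992 lies in block 0 (frames 0–17981) with 2992 frames into that block.
The block's first minute is 1800 frames and the rest 1798 each; 2992 frames reaches minute 1, so 0 × 18 + 1 × 2 = 2 labels have been skipped so far.
Adding those back, label number 2992 + 2 = 2994 at 30 labels/s is 99 s + 24 f = 0 h 1 min 39 s frame 24, i.e. 00:01:39;24.

00:01:39;24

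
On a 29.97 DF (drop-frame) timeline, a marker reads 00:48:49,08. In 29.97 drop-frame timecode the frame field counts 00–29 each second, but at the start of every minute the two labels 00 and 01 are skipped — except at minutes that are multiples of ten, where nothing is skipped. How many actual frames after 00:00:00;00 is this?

87790

Complete 10-minute blocks: 4, each 17982 frames → 71928.
Remaining 8 whole minutes in the current block: 1800 + 7 × 1798 = 14386 frames.
Within the current minute: 49 × 30 + 8 − 2 = 1476 (labels ;00/;01 skipped at this minute). Total = 71928 + 14386 + 1476 = 87790.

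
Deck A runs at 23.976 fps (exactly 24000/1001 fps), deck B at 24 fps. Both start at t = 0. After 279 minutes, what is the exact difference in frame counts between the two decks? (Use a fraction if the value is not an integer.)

401760/1001 frames

279 min = 16740 s.
A emits 24000/1001 × 16740 = 401760000/1001 frames; B emits 24 × 16740 = 401760.
Difference = 401760/1001 frames (≈ 401.3586); B is ahead of A.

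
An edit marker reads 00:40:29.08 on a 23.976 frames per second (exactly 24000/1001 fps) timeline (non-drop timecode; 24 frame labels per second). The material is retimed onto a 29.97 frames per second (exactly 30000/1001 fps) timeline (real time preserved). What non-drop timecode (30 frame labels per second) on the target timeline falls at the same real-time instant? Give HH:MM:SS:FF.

00:40:29:10

Source frame index: (0×3600 + 40×60 + 29) × 24 + 8 = 58304.
Real time: 58304 / (24000/1001) = 911911/375 s.
Target frame: (911911/375) × (30000/1001) = 72880.
At 30 labels/s: frame 72880 → 00:40:29:10.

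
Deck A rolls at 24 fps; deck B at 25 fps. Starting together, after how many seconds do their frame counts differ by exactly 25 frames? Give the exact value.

The gap grows by |25 − 24| = 1 frame per second.
Time for a 25-frame gap: 25 ÷ (1) = 25 s.

25 seconds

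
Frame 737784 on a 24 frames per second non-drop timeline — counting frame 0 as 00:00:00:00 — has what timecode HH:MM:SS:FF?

08:32:21:00

737784 ÷ 24 = 30741 full seconds, remainder 0 frames.
30741 s = 8 h 32 min 21 s.
Timecode: 08:32:21:00.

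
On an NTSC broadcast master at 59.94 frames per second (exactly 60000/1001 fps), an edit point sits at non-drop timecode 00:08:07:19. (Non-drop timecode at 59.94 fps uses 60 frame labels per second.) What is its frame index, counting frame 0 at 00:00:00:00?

Total seconds to the label: (0 × 3600 + 8 × 60 + 7) = 487.
Frame index = 487 × 60 + 19 = 29239.

frame 29239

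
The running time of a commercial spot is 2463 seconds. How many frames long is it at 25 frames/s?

61575 frames

Frames = 2463 × 25 = 61575.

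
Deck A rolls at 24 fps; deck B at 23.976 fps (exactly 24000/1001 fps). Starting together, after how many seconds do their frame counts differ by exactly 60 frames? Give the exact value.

The gap grows by |24000/1001 − 24| = 24/1001 frames per second.
Time for a 60-frame gap: 60 ÷ (24/1001) = 2502.5 s.

2502.5 seconds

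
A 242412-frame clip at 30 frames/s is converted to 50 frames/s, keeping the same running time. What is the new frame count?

404020 frames

Target frames = source frames × (target rate / source rate) = 242412 × (50)/(30) = 242412 × 5/3 = 404020.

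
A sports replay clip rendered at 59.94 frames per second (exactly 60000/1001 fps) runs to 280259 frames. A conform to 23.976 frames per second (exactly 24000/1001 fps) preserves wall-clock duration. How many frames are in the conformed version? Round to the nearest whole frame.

Frames at target rate = 280259 × (24000/1001) / (60000/1001) = 560518/5 ≈ 112103.600.
Nearest whole frame: 112104.

112104 frames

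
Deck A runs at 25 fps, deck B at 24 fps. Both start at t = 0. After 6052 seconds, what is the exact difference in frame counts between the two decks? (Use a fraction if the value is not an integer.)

A emits 25 × 6052 = 151300 frames; B emits 24 × 6052 = 145248.
Difference = 6052 frames; B is behind A.

6052 frames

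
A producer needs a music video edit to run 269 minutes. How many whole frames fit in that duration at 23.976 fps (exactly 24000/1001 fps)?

269 min = 16140 s.
Frames = 16140 × 24000/1001 = 387360000/1001 ≈ 386973.0270.
Complete frames: 386973.

386973 frames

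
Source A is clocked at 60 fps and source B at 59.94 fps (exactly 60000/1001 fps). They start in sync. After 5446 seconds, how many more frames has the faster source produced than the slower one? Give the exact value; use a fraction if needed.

A emits 60 × 5446 = 326760 frames; B emits 60000/1001 × 5446 = 46680000/143.
Difference = 46680/143 frames (≈ 326.4336); B is behind A.

46680/143 frames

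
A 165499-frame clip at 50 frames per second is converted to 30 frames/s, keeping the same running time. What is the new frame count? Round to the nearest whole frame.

99299 frames

Frames at target rate = 165499 × (30) / (50) = 496497/5 ≈ 99299.400.
Nearest whole frame: 99299.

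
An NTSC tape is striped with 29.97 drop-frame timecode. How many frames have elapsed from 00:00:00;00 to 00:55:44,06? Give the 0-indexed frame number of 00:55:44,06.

100226

Complete 10-minute blocks: 5, each 17982 frames → 89910.
Remaining 5 whole minutes in the current block: 1800 + 4 × 1798 = 8992 frames.
Within the current minute: 44 × 30 + 6 − 2 = 1324 (labels ;00/;01 skipped at this minute). Total = 89910 + 8992 + 1324 = 100226.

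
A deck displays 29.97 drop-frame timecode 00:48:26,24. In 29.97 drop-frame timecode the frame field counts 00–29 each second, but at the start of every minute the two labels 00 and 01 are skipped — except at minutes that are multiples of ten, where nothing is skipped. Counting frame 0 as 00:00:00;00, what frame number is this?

87116

As if non-drop at 30 labels/s: (0 × 3600 + 48 × 60 + 26) × 30 + 24 = 87204.
Minute boundaries passed: 48; those not divisible by 10: 48 − 4 = 44; dropped labels = 2 × 44 = 88.
Actual frame index = 87204 − 88 = 87116.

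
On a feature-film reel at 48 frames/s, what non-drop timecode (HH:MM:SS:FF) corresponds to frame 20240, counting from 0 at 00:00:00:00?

00:07:01:32

20240 ÷ 48 = 421 full seconds, remainder 32 frames.
421 s = 0 h 7 min 1 s.
Timecode: 00:07:01:32.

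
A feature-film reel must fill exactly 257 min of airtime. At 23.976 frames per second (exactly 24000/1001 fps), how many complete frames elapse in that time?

257 min = 15420 s.
Frames = 15420 × 24000/1001 = 370080000/1001 ≈ 369710.2897.
Complete frames: 369710.

369710 frames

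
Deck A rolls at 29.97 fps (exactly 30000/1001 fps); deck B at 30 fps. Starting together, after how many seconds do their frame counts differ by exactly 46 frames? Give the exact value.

23023/15 seconds

The gap grows by |30 − 30000/1001| = 30/1001 frames per second.
Time for a 46-frame gap: 46 ÷ (30/1001) = 23023/15 s.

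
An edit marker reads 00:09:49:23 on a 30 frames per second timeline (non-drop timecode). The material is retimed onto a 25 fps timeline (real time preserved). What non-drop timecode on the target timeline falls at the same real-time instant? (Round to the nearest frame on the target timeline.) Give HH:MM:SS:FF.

00:09:49:19

Source frame index: (0×3600 + 9×60 + 49) × 30 + 23 = 17693.
Real time: 17693 / (30) = 17693/30 s.
Target frame: (17693/30) × (25) = 88465/6 ≈ 14744.167 → 14744.
At 25 labels/s: frame 14744 → 00:09:49:19.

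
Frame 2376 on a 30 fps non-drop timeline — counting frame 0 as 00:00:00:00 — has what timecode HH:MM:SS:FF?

00:01:19:06

2376 ÷ 30 = 79 full seconds, remainder 6 frames.
79 s = 0 h 1 min 19 s.
Timecode: 00:01:19:06.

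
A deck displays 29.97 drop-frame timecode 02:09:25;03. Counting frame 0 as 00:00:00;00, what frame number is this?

232719

As if non-drop at 30 labels/s: (2 × 3600 + 9 × 60 + 25) × 30 + 3 = 232953.
Minute boundaries passed: 129; those not divisible by 10: 129 − 12 = 117; dropped labels = 2 × 117 = 234.
Actual frame index = 232953 − 234 = 232719.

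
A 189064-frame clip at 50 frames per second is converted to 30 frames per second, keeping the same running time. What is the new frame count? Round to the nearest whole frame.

Frames at target rate = 189064 × (30) / (50) = 567192/5 ≈ 113438.400.
Nearest whole frame: 113438.

113438 frames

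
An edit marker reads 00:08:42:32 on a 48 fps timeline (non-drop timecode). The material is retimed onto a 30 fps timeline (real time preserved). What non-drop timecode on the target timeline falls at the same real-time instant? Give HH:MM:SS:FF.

00:08:42:20

Source frame index: (0×3600 + 8×60 + 42) × 48 + 32 = 25088.
Real time: 25088 / (48) = 1568/3 s.
Target frame: (1568/3) × (30) = 15680.
At 30 labels/s: frame 15680 → 00:08:42:20.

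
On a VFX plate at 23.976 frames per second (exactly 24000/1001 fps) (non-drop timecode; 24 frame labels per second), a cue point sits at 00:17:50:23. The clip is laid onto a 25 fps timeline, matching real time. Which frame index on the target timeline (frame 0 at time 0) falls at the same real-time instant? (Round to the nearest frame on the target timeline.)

frame 26801

Source frame index: (0×3600 + 17×60 + 50) × 24 + 23 = 25703.
Real time: 25703 / (24000/1001) = 25728703/24000 s.
Target frame: (25728703/24000) × (25) = 25728703/960 ≈ 26800.732 → 26801.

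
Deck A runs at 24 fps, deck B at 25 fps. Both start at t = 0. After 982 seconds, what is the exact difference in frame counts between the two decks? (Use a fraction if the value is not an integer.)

982 frames

A emits 24 × 982 = 23568 frames; B emits 25 × 982 = 24550.
Difference = 982 frames; B is ahead of A.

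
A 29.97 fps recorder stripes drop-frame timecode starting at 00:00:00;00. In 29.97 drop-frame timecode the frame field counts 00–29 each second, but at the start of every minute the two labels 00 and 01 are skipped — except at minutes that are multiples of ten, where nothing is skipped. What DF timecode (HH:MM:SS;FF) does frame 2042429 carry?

18:55:49;03

Ten DF minutes hold 17982 frames, so frame 2042429 lies in block 113 (frames 2031966–2049947) with 10463 frames into that block.
The block's first minute is 1800 frames and the rest 1798 each; 10463 frames reaches minute 5, so 113 × 18 + 5 × 2 = 2044 labels have been skipped so far.
Adding those back, label number 2042429 + 2044 = 2044473 at 30 labels/s is 68149 s + 3 f = 18 h 55 min 49 s frame 3, i.e. 18:55:49;03.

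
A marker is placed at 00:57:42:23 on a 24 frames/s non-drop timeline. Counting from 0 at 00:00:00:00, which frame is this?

Total seconds to the label: (0 × 3600 + 57 × 60 + 42) = 3462.
Frame index = 3462 × 24 + 23 = 83111.

frame 83111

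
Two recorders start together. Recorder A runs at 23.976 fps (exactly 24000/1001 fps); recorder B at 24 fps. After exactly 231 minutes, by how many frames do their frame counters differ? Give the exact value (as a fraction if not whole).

231 min = 13860 s.
A emits 24000/1001 × 13860 = 4320000/13 frames; B emits 24 × 13860 = 332640.
Difference = 4320/13 frames (≈ 332.3077); B is ahead of A.

4320/13 frames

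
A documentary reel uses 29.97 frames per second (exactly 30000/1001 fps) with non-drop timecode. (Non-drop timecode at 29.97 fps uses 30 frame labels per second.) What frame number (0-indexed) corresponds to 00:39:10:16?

frame 70516

Total seconds to the label: (0 × 3600 + 39 × 60 + 10) = 2350.
Frame index = 2350 × 30 + 16 = 70516.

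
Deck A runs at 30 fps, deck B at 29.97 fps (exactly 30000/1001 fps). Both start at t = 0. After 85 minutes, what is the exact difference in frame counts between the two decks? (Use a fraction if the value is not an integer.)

153000/1001 frames

85 min = 5100 s.
A emits 30 × 5100 = 153000 frames; B emits 30000/1001 × 5100 = 153000000/1001.
Difference = 153000/1001 frames (≈ 152.8472); B is behind A.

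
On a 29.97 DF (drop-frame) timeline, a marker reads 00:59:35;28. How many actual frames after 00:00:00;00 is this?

Complete 10-minute blocks: 5, each 17982 frames → 89910.
Remaining 9 whole minutes in the current block: 1800 + 8 × 1798 = 16184 frames.
Within the current minute: 35 × 30 + 28 − 2 = 1076 (labels ;00/;01 skipped at this minute). Total = 89910 + 16184 + 1076 = 107170.

107170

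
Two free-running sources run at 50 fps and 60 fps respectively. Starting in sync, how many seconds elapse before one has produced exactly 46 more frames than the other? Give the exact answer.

The gap grows by |60 − 50| = 10 frames per second.
Time for a 46-frame gap: 46 ÷ (10) = 4.6 s.

4.6 seconds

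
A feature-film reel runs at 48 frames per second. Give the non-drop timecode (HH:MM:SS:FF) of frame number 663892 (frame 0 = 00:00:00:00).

03:50:31:04

663892 ÷ 48 = 13831 full seconds, remainder 4 frames.
13831 s = 3 h 50 min 31 s.
Timecode: 03:50:31:04.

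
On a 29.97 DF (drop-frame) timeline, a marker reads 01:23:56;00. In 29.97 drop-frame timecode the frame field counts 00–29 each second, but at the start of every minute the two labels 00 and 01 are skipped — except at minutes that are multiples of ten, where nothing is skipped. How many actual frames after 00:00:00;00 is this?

As if non-drop at 30 labels/s: (1 × 3600 + 23 × 60 + 56) × 30 + 0 = 151080.
Minute boundaries passed: 83; those not divisible by 10: 83 − 8 = 75; dropped labels = 2 × 75 = 150.
Actual frame index = 151080 − 150 = 150930.

150930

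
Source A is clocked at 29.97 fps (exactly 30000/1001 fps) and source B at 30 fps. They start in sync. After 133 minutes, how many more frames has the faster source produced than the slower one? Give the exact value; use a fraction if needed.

34200/143 frames

133 min = 7980 s.
A emits 30000/1001 × 7980 = 34200000/143 frames; B emits 30 × 7980 = 239400.
Difference = 34200/143 frames (≈ 239.1608); B is ahead of A.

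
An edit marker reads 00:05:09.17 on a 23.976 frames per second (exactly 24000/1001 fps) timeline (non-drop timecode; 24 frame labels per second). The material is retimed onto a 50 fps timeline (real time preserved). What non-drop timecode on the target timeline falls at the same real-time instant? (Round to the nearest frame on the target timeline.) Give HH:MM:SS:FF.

Source frame index: (0×3600 + 5×60 + 9) × 24 + 17 = 7433.
Real time: 7433 / (24000/1001) = 7440433/24000 s.
Target frame: (7440433/24000) × (50) = 7440433/480 ≈ 15500.902 → 15501.
At 50 labels/s: frame 15501 → 00:05:10:01.

00:05:10:01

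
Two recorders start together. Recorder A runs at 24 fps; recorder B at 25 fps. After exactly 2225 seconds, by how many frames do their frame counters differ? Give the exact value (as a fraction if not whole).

A emits 24 × 2225 = 53400 frames; B emits 25 × 2225 = 55625.
Difference = 2225 frames; B is ahead of A.

2225 frames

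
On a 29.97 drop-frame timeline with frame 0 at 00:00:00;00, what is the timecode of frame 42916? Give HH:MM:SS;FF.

Each 10-minute DF block holds 10 × 60 × 30 − 9 × 2 = 17982 frames. 42916 ÷ 17982 → 2 full blocks, remainder 6952.
Within the partial block the first minute is 1800 frames and each further minute 1798, so 3 further minute boundaries passed. Total skipped labels = 18 × 2 + 2 × 3 = 42.
Non-drop label index = 42916 + 42 = 42958; at 30 labels/s that is 00:23:51:28, i.e. DF 00:23:51;28.

00:23:51;28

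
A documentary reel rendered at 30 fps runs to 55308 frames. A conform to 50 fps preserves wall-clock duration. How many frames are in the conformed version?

Target frames = source frames × (target rate / source rate) = 55308 × (50)/(30) = 55308 × 5/3 = 92180.

92180 frames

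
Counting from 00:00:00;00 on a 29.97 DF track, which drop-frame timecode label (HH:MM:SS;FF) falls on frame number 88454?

Each 10-minute DF block holds 10 × 60 × 30 − 9 × 2 = 17982 frames. 88454 ÷ 17982 → 4 full blocks, remainder 16526.
Within the partial block the first minute is 1800 frames and each further minute 1798, so 9 further minute boundaries passed. Total skipped labels = 18 × 4 + 2 × 9 = 90.
Non-drop label index = 88454 + 90 = 88544; at 30 labels/s that is 00:49:11:14, i.e. DF 00:49:11;14.

00:49:11;14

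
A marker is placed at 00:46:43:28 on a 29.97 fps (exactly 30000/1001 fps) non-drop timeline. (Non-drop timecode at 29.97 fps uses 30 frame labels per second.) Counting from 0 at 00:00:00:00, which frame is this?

Total seconds to the label: (0 × 3600 + 46 × 60 + 43) = 2803.
Frame index = 2803 × 30 + 28 = 84118.

frame 84118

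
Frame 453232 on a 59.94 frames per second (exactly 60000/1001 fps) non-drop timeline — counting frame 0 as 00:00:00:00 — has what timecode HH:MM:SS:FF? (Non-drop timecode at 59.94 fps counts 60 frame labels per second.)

02:05:53:52

453232 ÷ 60 = 7553 full seconds, remainder 52 frames.
7553 s = 2 h 5 min 53 s.
Timecode: 02:05:53:52.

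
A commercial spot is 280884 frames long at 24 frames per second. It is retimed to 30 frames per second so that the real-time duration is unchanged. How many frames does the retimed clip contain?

351105 frames

Target frames = source frames × (target rate / source rate) = 280884 × (30)/(24) = 280884 × 5/4 = 351105.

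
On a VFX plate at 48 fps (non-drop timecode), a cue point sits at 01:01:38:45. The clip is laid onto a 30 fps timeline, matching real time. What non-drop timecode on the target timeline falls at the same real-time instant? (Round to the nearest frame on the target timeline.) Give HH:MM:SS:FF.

01:01:38:28

Source frame index: (1×3600 + 1×60 + 38) × 48 + 45 = 177549.
Real time: 177549 / (48) = 59183/16 s.
Target frame: (59183/16) × (30) = 887745/8 ≈ 110968.125 → 110968.
At 30 labels/s: frame 110968 → 01:01:38:28.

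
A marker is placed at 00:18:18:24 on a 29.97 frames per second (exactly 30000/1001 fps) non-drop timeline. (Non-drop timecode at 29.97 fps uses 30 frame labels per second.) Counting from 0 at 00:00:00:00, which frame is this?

32964

Total seconds to the label: (0 × 3600 + 18 × 60 + 18) = 1098.
Frame index = 1098 × 30 + 24 = 32964.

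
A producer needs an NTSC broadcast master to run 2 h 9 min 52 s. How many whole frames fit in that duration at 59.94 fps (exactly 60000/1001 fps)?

2 h 9 min 52 s = 7792 s.
Frames = 7792 × 60000/1001 = 467520000/1001 ≈ 467052.9471.
Complete frames: 467052.

467052 frames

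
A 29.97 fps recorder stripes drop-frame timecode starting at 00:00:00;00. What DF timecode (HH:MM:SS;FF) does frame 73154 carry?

Ten DF minutes hold 17982 frames, so frame 73154 lies in block 4 (frames 71928–89909) with 1226 frames into that block.
The block's first minute is 1800 frames and the rest 1798 each; 1226 frames reaches minute 0, so 4 × 18 + 0 × 2 = 72 labels have been skipped so far.
Adding those back, label number 73154 + 72 = 73226 at 30 labels/s is 2440 s + 26 f = 0 h 40 min 40 s frame 26, i.e. 00:40:40;26.

00:40:40;26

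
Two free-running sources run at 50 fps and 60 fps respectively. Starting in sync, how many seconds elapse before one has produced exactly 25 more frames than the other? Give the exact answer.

2.5 seconds

The gap grows by |60 − 50| = 10 frames per second.
Time for a 25-frame gap: 25 ÷ (10) = 2.5 s.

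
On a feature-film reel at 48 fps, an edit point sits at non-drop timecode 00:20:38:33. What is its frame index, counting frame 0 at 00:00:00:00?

Total seconds to the label: (0 × 3600 + 20 × 60 + 38) = 1238.
Frame index = 1238 × 48 + 33 = 59457.

59457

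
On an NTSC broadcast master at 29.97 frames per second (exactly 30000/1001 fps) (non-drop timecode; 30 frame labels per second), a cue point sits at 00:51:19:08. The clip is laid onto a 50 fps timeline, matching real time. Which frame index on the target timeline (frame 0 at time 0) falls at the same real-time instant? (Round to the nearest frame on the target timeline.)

frame 154117

Source frame index: (0×3600 + 51×60 + 19) × 30 + 8 = 92378.
Real time: 92378 / (30000/1001) = 46235189/15000 s.
Target frame: (46235189/15000) × (50) = 46235189/300 ≈ 154117.297 → 154117.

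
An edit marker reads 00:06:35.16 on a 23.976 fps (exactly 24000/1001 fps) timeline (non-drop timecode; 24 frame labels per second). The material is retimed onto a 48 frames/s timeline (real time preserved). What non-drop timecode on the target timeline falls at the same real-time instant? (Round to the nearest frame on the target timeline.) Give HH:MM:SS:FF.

00:06:36:03

Source frame index: (0×3600 + 6×60 + 35) × 24 + 16 = 9496.
Real time: 9496 / (24000/1001) = 1188187/3000 s.
Target frame: (1188187/3000) × (48) = 2376374/125 ≈ 19010.992 → 19011.
At 48 labels/s: frame 19011 → 00:06:36:03.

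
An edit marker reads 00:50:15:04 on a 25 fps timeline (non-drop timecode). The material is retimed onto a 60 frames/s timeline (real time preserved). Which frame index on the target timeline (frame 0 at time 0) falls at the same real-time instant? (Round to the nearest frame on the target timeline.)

frame 180910

Source frame index: (0×3600 + 50×60 + 15) × 25 + 4 = 75379.
Real time: 75379 / (25) = 75379/25 s.
Target frame: (75379/25) × (60) = 904548/5 ≈ 180909.600 → 180910.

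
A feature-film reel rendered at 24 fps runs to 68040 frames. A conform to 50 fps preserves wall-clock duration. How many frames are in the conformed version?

Target frames = source frames × (target rate / source rate) = 68040 × (50)/(24) = 68040 × 25/12 = 141750.

141750 frames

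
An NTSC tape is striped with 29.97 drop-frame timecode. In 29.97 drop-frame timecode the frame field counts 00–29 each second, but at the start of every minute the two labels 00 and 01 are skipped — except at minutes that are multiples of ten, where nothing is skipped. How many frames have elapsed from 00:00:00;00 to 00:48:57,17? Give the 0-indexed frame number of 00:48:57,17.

As if non-drop at 30 labels/s: (0 × 3600 + 48 × 60 + 57) × 30 + 17 = 88127.
Minute boundaries passed: 48; those not divisible by 10: 48 − 4 = 44; dropped labels = 2 × 44 = 88.
Actual frame index = 88127 − 88 = 88039.

88039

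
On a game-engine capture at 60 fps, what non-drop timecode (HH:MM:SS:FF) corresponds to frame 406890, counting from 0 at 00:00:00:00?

01:53:01:30

406890 ÷ 60 = 6781 full seconds, remainder 30 frames.
6781 s = 1 h 53 min 1 s.
Timecode: 01:53:01:30.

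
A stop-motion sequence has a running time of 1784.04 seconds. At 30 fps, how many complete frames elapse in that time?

53521 frames

Frames = 1784.04 × 30 = 267606/5 ≈ 53521.2000.
Complete frames: 53521.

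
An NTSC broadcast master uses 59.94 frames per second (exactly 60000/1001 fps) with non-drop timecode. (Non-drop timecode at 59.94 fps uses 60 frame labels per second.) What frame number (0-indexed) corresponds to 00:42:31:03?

Total seconds to the label: (0 × 3600 + 42 × 60 + 31) = 2551.
Frame index = 2551 × 60 + 3 = 153063.

153063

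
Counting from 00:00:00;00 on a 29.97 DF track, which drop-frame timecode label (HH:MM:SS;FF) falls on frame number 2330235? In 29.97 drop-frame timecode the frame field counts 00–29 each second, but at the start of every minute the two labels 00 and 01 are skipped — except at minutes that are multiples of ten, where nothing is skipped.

Ten DF minutes hold 17982 frames, so frame 2330235 lies in block 129 (frames 2319678–2337659) with 10557 frames into that block.
The block's first minute is 1800 frames and the rest 1798 each; 10557 frames reaches minute 5, so 129 × 18 + 5 × 2 = 2332 labels have been skipped so far.
Adding those back, label number 2330235 + 2332 = 2332567 at 30 labels/s is 77752 s + 7 f = 21 h 35 min 52 s frame 7, i.e. 21:35:52;07.

21:35:52;07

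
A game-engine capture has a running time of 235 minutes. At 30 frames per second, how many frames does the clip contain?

423000 frames

235 min = 14100 s.
Frames = 14100 × 30 = 423000.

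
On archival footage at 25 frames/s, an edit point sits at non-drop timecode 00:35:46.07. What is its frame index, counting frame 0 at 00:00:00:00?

53657

Total seconds to the label: (0 × 3600 + 35 × 60 + 46) = 2146.
Frame index = 2146 × 25 + 7 = 53657.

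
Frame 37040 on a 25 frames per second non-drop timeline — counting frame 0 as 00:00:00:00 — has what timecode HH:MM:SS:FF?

37040 ÷ 25 = 1481 full seconds, remainder 15 frames.
1481 s = 0 h 24 min 41 s.
Timecode: 00:24:41:15.

00:24:41:15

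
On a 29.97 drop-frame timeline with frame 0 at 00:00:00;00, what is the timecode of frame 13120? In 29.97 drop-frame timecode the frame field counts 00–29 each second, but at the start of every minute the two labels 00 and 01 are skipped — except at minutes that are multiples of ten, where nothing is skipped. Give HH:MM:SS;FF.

00:07:17;24

Ten DF minutes hold 17982 frames, so frame 13120 lies in block 0 (frames 0–17981) with 13120 frames into that block.
The block's first minute is 1800 frames and the rest 1798 each; 13120 frames reaches minute 7, so 0 × 18 + 7 × 2 = 14 labels have been skipped so far.
Adding those back, label number 13120 + 14 = 13134 at 30 labels/s is 437 s + 24 f = 0 h 7 min 17 s frame 24, i.e. 00:07:17;24.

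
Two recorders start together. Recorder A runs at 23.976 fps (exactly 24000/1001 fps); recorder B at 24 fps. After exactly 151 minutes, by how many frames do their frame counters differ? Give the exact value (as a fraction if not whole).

217440/1001 frames

151 min = 9060 s.
A emits 24000/1001 × 9060 = 217440000/1001 frames; B emits 24 × 9060 = 217440.
Difference = 217440/1001 frames (≈ 217.2228); B is ahead of A.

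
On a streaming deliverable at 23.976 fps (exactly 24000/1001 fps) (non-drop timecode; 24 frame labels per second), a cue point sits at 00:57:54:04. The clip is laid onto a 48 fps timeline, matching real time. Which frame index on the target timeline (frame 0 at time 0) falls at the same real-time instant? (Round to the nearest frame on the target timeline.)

frame 166927

Source frame index: (0×3600 + 57×60 + 54) × 24 + 4 = 83380.
Real time: 83380 / (24000/1001) = 4173169/1200 s.
Target frame: (4173169/1200) × (48) = 4173169/25 ≈ 166926.760 → 166927.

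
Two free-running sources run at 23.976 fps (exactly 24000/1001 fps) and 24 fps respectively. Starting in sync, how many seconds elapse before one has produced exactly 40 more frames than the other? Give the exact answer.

5005/3 seconds

The gap grows by |24 − 24000/1001| = 24/1001 frames per second.
Time for a 40-frame gap: 40 ÷ (24/1001) = 5005/3 s.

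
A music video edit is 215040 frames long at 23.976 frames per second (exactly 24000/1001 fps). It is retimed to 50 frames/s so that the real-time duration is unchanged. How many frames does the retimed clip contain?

Target frames = source frames × (target rate / source rate) = 215040 × (50)/(24000/1001) = 215040 × 1001/480 = 448448.

448448 frames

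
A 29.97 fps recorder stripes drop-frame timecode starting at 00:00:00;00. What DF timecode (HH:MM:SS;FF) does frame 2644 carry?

00:01:28;06

Each 10-minute DF block holds 10 × 60 × 30 − 9 × 2 = 17982 frames. 2644 ÷ 17982 → 0 full blocks, remainder 2644.
Within the partial block the first minute is 1800 frames and each further minute 1798, so 1 further minute boundary passed. Total skipped labels = 18 × 0 + 2 × 1 = 2.
Non-drop label index = 2644 + 2 = 2646; at 30 labels/s that is 00:01:28:06, i.e. DF 00:01:28;06.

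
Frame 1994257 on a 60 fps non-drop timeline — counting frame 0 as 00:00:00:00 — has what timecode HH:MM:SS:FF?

1994257 ÷ 60 = 33237 full seconds, remainder 37 frames.
33237 s = 9 h 13 min 57 s.
Timecode: 09:13:57:37.

09:13:57:37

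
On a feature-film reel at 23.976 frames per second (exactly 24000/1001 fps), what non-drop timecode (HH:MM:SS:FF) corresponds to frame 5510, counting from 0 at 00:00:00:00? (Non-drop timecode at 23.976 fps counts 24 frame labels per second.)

5510 ÷ 24 = 229 full seconds, remainder 14 frames.
229 s = 0 h 3 min 49 s.
Timecode: 00:03:49:14.

00:03:49:14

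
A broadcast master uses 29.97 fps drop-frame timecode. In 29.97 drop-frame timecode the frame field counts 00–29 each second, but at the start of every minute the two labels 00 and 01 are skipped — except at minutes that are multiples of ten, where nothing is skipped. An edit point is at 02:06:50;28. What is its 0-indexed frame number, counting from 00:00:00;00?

Complete 10-minute blocks: 12, each 17982 frames → 215784.
Remaining 6 whole minutes in the current block: 1800 + 5 × 1798 = 10790 frames.
Within the current minute: 50 × 30 + 28 − 2 = 1526 (labels ;00/;01 skipped at this minute). Total = 215784 + 10790 + 1526 = 228100.

228100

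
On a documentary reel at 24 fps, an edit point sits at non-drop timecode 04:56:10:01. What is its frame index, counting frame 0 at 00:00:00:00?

Total seconds to the label: (4 × 3600 + 56 × 60 + 10) = 17770.
Frame index = 17770 × 24 + 1 = 426481.

frame 426481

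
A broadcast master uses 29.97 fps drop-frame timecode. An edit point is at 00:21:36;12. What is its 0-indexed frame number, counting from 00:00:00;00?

As if non-drop at 30 labels/s: (0 × 3600 + 21 × 60 + 36) × 30 + 12 = 38892.
Minute boundaries passed: 21; those not divisible by 10: 21 − 2 = 19; dropped labels = 2 × 19 = 38.
Actual frame index = 38892 − 38 = 38854.

38854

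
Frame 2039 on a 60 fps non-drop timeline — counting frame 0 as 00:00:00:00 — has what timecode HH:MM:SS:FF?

00:00:33:59

2039 ÷ 60 = 33 full seconds, remainder 59 frames.
33 s = 0 h 0 min 33 s.
Timecode: 00:00:33:59.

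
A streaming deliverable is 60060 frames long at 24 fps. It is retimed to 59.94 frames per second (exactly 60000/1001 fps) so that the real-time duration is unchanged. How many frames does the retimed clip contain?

Target frames = source frames × (target rate / source rate) = 60060 × (60000/1001)/(24) = 60060 × 2500/1001 = 150000.

150000 frames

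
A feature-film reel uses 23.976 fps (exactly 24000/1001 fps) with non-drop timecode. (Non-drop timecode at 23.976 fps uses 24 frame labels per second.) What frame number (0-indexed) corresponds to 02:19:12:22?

Total seconds to the label: (2 × 3600 + 19 × 60 + 12) = 8352.
Frame index = 8352 × 24 + 22 = 200470.

frame 200470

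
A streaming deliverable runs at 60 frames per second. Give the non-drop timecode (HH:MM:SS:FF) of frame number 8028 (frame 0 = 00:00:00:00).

00:02:13:48

8028 ÷ 60 = 133 full seconds, remainder 48 frames.
133 s = 0 h 2 min 13 s.
Timecode: 00:02:13:48.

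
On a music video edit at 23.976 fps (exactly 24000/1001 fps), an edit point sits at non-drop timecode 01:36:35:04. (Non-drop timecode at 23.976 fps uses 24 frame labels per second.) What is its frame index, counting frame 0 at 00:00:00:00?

Total seconds to the label: (1 × 3600 + 36 × 60 + 35) = 5795.
Frame index = 5795 × 24 + 4 = 139084.

frame 139084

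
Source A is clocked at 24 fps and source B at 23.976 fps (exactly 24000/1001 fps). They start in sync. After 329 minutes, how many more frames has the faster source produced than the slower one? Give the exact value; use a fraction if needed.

329 min = 19740 s.
A emits 24 × 19740 = 473760 frames; B emits 24000/1001 × 19740 = 67680000/143.
Difference = 67680/143 frames (≈ 473.2867); B is behind A.

67680/143 frames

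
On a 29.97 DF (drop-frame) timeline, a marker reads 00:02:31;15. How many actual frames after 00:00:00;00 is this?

As if non-drop at 30 labels/s: (0 × 3600 + 2 × 60 + 31) × 30 + 15 = 4545.
Minute boundaries passed: 2; those not divisible by 10: 2 − 0 = 2; dropped labels = 2 × 2 = 4.
Actual frame index = 4545 − 4 = 4541.

4541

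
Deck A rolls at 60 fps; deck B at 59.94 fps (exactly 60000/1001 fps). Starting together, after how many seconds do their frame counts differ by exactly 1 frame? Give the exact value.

The gap grows by |60000/1001 − 60| = 60/1001 frames per second.
Time for a 1-frame gap: 1 ÷ (60/1001) = 1001/60 s.

1001/60 seconds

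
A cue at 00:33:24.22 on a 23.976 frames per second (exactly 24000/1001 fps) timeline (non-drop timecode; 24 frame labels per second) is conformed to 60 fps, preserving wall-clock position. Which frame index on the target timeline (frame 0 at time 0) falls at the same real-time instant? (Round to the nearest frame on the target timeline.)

Source frame index: (0×3600 + 33×60 + 24) × 24 + 22 = 48118.
Real time: 48118 / (24000/1001) = 24083059/12000 s.
Target frame: (24083059/12000) × (60) = 24083059/200 ≈ 120415.295 → 120415.

frame 120415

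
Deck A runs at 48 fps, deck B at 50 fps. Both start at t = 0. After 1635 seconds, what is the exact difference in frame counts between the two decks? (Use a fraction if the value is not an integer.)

3270 frames

A emits 48 × 1635 = 78480 frames; B emits 50 × 1635 = 81750.
Difference = 3270 frames; B is ahead of A.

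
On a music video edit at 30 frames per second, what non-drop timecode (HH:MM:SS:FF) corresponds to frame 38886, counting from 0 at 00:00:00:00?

38886 ÷ 30 = 1296 full seconds, remainder 6 frames.
1296 s = 0 h 21 min 36 s.
Timecode: 00:21:36:06.

00:21:36:06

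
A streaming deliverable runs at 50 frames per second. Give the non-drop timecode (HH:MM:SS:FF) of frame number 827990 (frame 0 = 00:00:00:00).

827990 ÷ 50 = 16559 full seconds, remainder 40 frames.
16559 s = 4 h 35 min 59 s.
Timecode: 04:35:59:40.

04:35:59:40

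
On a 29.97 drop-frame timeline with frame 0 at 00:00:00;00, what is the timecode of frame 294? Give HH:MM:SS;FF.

Each 10-minute DF block holds 10 × 60 × 30 − 9 × 2 = 17982 frames. 294 ÷ 17982 → 0 full blocks, remainder 294.
Within the partial block the first minute is 1800 frames and each further minute 1798, so 0 further minute boundaries passed. Total skipped labels = 18 × 0 + 2 × 0 = 0.
Non-drop label index = 294 + 0 = 294; at 30 labels/s that is 00:00:09:24, i.e. DF 00:00:09;24.

00:00:09;24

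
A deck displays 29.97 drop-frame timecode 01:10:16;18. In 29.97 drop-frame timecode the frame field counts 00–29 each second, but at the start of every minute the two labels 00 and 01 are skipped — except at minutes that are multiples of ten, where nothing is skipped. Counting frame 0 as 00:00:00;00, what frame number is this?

As if non-drop at 30 labels/s: (1 × 3600 + 10 × 60 + 16) × 30 + 18 = 126498.
Minute boundaries passed: 70; those not divisible by 10: 70 − 7 = 63; dropped labels = 2 × 63 = 126.
Actual frame index = 126498 − 126 = 126372.

126372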